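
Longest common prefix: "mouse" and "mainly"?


Word 1: "mouse"
Word 2: "mainly"
Comparing from start:
  Pos 0: 'm' == 'm'
  Pos 1: 'o' != 'a' (stop)
LCP = "m" (length 1)


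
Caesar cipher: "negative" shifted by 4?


Word: "negative"
Shift: 4
Each letter → (letter + shift) mod 26:
  'n' (13) + 4 = 17 → 'r'
  'e' (4) + 4 = 8 → 'i'
  'g' (6) + 4 = 10 → 'k'
  'a' (0) + 4 = 4 → 'e'
  't' (19) + 4 = 23 → 'x'
  'i' (8) + 4 = 12 → 'm'
  'v' (21) + 4 = 25 → 'z'
  'e' (4) + 4 = 8 → 'i'
Result = "rikexmzi"


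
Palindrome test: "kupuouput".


Word: "kupuouput"
Reversed: "tupuoupuk"
Forward == Backward? kupuouput != tupuoupuk
Palindrome = No


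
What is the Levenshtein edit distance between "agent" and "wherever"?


Word 1: "agent" (length 5)
Word 2: "wherever" (length 8)
One optimal edit sequence (insert/delete/substitute each cost 1):
  1. insert 'w'  (+1)
  2. insert 'h'  (+1)
  3. substitute 'a' -> 'e'  (+1)
  4. substitute 'g' -> 'r'  (+1)
  5. keep 'e'
  6. insert 'v'  (+1)
  7. substitute 'n' -> 'e'  (+1)
  8. substitute 't' -> 'r'  (+1)
Total edit operations: 7
Edit distance = 7


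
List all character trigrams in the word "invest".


Word: "invest" (length 6)
Number of trigrams = 6 - 3 + 1 = 4
  Position 0: "inv"
  Position 1: "nve"
  Position 2: "ves"
  Position 3: "est"
Trigrams = "inv", "nve", "ves", "est"


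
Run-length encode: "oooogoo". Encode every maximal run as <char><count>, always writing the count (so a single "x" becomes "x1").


String: "oooogoo"
Scanning for consecutive runs:
  'o' x 4
  'g' x 1
  'o' x 2
RLE = "o4g1o2"


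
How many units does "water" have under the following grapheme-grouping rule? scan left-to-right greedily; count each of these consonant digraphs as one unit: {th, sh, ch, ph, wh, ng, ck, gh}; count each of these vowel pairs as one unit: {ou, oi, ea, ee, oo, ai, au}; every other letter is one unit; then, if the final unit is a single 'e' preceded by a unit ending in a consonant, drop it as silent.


Word: "water" (5 letters)
Left-to-right scan:
  1. 'w' (letter)
  2. 'a' (letter)
  3. 't' (letter)
  4. 'e' (letter)
  5. 'r' (letter)
Units from scan: 5
Sound units = 5 units


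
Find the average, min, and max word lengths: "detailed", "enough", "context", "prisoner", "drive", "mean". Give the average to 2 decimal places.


Lengths: "detailed"=8, "enough"=6, "context"=7, "prisoner"=8, "drive"=5, "mean"=4
Sum = 38, Count = 6
Average = 38/6 = 6.33
= avg=6.33, min=4, max=8


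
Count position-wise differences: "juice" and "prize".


Comparing character by character (same length = 5):
  Pos 0: 'j' vs 'p' !=
  Pos 1: 'u' vs 'r' !=
  Pos 2: 'i' vs 'i' =
  Pos 3: 'c' vs 'z' !=
  Pos 4: 'e' vs 'e' =
Hamming distance = 3


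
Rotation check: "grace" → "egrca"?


Word: "grace", Candidate: "egrca"
Method: check if candidate is substring of word+word
"gracegrace" contains "egrca"? No
Is rotation = No


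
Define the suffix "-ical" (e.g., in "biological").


Suffix: -ical
As in: biological -> biology + -ical, with a spelling change
Meaning = relating to


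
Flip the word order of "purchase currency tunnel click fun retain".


Original: "purchase currency tunnel click fun retain"
Words (1..n): purchase | currency | tunnel | click | fun | retain
Reversed (n..1): retain | fun | click | tunnel | currency | purchase
Result = "retain fun click tunnel currency purchase"


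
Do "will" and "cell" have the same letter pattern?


Pattern of "will": [0, 1, 2, 2]
Pattern of "cell": [0, 1, 2, 2]
Patterns match
Same pattern = Yes


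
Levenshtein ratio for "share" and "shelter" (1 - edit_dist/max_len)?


Word 1: "share" (length 5)
Word 2: "shelter" (length 7)
One optimal edit sequence:
  1. keep 's'
  2. keep 'h'
  3. insert 'e'  (+1)
  4. substitute 'a' -> 'l'  (+1)
  5. substitute 'r' -> 't'  (+1)
  6. keep 'e'
  7. insert 'r'  (+1)
Edit distance = 4
Max length = max(5, 7) = 7
Similarity = 1 - 4/7
= 0.4286


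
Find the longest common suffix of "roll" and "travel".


Word 1: "roll"
Word 2: "travel"
Comparing from end:
  Pos -1: 'l' == 'l'
  Pos -2: 'l' != 'e' (stop)
LCS = "l" (length 1)


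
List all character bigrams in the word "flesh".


Word: "flesh" (length 5)
Number of bigrams = 5 - 2 + 1 = 4
  Position 0: "fl"
  Position 1: "le"
  Position 2: "es"
  Position 3: "sh"
Bigrams = "fl", "le", "es", "sh"


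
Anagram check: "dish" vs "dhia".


Word 1: "dish" → sorted: dhis
Word 2: "dhia" → sorted: adhi
Same letters? dhis != adhi
Anagram = No


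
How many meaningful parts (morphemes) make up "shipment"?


Word: "shipment"
Morphemes: ship | -ment
Each morpheme carries meaning
= 2 morphemes


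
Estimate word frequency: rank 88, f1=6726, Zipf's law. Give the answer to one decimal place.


Zipf's law: f(r) = f(1) / r
f(1) = 6726
f(88) = 6726 / 88
= 76.4 occurrences


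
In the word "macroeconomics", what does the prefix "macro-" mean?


Prefix: macro-
Example: macroeconomics (macro- + economics)
Meaning = large


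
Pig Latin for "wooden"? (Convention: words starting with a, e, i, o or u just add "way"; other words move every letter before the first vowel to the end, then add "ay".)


Word: "wooden"
Starts with consonant(s) → move to end, add 'ay'
Consonant cluster: "w"
Pig Latin = "oodenway"


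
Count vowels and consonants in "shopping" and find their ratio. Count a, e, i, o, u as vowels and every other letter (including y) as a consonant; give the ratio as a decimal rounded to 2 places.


Word: "shopping"
Vowels (a,e,i,o,u): 2
Consonants: 6
Ratio = 2/6
= 0.33


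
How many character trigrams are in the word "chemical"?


Word: "chemical" (length 8)
Number of 3-grams = length - 3 + 1 = 8 - 3 + 1
= 6


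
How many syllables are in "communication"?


Word: "communication"
Syllable breakdown: com-mu-ni-ca-tion
Counting: 5 parts
= 5 syllables


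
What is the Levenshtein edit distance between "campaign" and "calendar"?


Word 1: "campaign" (length 8)
Word 2: "calendar" (length 8)
One optimal edit sequence (insert/delete/substitute each cost 1):
  1. keep 'c'
  2. keep 'a'
  3. substitute 'm' -> 'l'  (+1)
  4. substitute 'p' -> 'e'  (+1)
  5. substitute 'a' -> 'n'  (+1)
  6. substitute 'i' -> 'd'  (+1)
  7. substitute 'g' -> 'a'  (+1)
  8. substitute 'n' -> 'r'  (+1)
Total edit operations: 6
Edit distance = 6


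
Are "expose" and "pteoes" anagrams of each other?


Word 1: "expose" → sorted: eeopsx
Word 2: "pteoes" → sorted: eeopst
Same letters? eeopsx != eeopst
Anagram = No


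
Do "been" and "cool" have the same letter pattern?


Pattern of "been": [0, 1, 1, 2]
Pattern of "cool": [0, 1, 1, 2]
Patterns match
Same pattern = Yes


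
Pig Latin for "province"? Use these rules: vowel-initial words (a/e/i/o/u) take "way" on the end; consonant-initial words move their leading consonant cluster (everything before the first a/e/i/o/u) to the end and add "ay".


Word: "province"
Starts with consonant(s) → move to end, add 'ay'
Consonant cluster: "pr"
Pig Latin = "ovincepray"


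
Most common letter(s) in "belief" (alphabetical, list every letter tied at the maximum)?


Word: "belief"
Letter counts:
  'b': 1
  'e': 2
  'f': 1
  'i': 1
  'l': 1
Maximum count = 2
Most frequent = 'e' (2 times each)


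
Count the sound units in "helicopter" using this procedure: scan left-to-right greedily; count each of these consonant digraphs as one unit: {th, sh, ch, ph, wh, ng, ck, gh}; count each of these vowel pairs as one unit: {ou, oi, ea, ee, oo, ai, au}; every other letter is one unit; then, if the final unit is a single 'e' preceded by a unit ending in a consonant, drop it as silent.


Word: "helicopter" (10 letters)
Left-to-right scan:
  (1) 'h' (letter)
  (2) 'e' (letter)
  (3) 'l' (letter)
  (4) 'i' (letter)
  (5) 'c' (letter)
  (6) 'o' (letter)
  (7) 'p' (letter)
  (8) 't' (letter)
  (9) 'e' (letter)
  (10) 'r' (letter)
Units from scan: 10
Sound units = 10 units


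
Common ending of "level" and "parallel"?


Word 1: "level"
Word 2: "parallel"
Comparing from end:
  Pos -1: 'l' == 'l'
  Pos -2: 'e' == 'e'
  Pos -3: 'v' != 'l' (stop)
LCS = "el" (length 2)


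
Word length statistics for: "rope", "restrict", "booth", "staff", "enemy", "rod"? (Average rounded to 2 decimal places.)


Lengths: "rope"=4, "restrict"=8, "booth"=5, "staff"=5, "enemy"=5, "rod"=3
Sum = 30, Count = 6
Average = 30/6 = 5.00
= avg=5.00, min=3, max=8


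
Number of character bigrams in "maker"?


Word: "maker" (length 5)
Number of 2-grams = length - 2 + 1 = 5 - 2 + 1
= 4


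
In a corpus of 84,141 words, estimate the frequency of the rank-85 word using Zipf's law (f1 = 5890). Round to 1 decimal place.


Zipf's law: f(r) = f(1) / r
f(1) = 5890
f(85) = 5890 / 85
= 69.3 occurrences


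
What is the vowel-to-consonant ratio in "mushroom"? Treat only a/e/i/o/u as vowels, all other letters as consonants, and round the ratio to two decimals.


Word: "mushroom"
Vowels (a,e,i,o,u): 3
Consonants: 5
Ratio = 3/5
= 0.60


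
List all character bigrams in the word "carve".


Word: "carve" (length 5)
Number of bigrams = 5 - 2 + 1 = 4
  Position 0: "ca"
  Position 1: "ar"
  Position 2: "rv"
  Position 3: "ve"
Bigrams = "ca", "ar", "rv", "ve"


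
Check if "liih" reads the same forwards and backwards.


Word: "liih"
Reversed: "hiil"
Forward == Backward? liih != hiil
Palindrome = No


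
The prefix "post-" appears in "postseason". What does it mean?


Prefix: post-
Example: postseason = post- + season
Meaning = after


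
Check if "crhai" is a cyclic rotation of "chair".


Word: "chair", Candidate: "crhai"
Method: check if candidate is substring of word+word
"chairchair" contains "crhai"? No
Is rotation = No


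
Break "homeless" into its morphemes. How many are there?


Word: "homeless"
Morphemes: home + -less
Each morpheme carries meaning
= 2 morphemes


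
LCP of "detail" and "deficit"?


Word 1: "detail"
Word 2: "deficit"
Comparing from start:
  Pos 0: 'd' == 'd'
  Pos 1: 'e' == 'e'
  Pos 2: 't' != 'f' (stop)
LCP = "de" (length 2)


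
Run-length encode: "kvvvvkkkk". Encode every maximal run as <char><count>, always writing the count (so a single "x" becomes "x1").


String: "kvvvvkkkk"
Scanning for consecutive runs:
  'k' x 1
  'v' x 4
  'k' x 4
RLE = "k1v4k4"


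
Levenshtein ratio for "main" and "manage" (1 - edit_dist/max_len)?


Word 1: "main" (length 4)
Word 2: "manage" (length 6)
One optimal edit sequence:
  1. keep 'm'
  2. insert 'a'  (+1)
  3. insert 'n'  (+1)
  4. keep 'a'
  5. substitute 'i' -> 'g'  (+1)
  6. substitute 'n' -> 'e'  (+1)
Edit distance = 4
Max length = max(4, 6) = 6
Similarity = 1 - 4/6
= 0.3333


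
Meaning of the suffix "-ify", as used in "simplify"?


Suffix: -ify
Example: simplify (simple + -ify, with a spelling change)
Meaning = to make


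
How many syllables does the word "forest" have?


Word: "forest"
Syllable breakdown: for | est
Counting: 2 parts
= 2 syllables


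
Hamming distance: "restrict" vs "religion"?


Comparing character by character (same length = 8):
  Pos 0: 'r' vs 'r' =
  Pos 1: 'e' vs 'e' =
  Pos 2: 's' vs 'l' !=
  Pos 3: 't' vs 'i' !=
  Pos 4: 'r' vs 'g' !=
  Pos 5: 'i' vs 'i' =
  Pos 6: 'c' vs 'o' !=
  Pos 7: 't' vs 'n' !=
Hamming distance = 5


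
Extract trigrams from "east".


Word: "east" (length 4)
Number of trigrams = 4 - 3 + 1 = 2
  Position 0: "eas"
  Position 1: "ast"
Trigrams = "eas", "ast"


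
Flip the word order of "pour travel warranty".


Original: "pour travel warranty"
Words (1..n): pour | travel | warranty
Reversed (n..1): warranty | travel | pour
Result = "warranty travel pour"


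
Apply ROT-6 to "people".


Word: "people"
Shift: 6
Each letter → (letter + shift) mod 26:
  'p' (15) + 6 = 21 → 'v'
  'e' (4) + 6 = 10 → 'k'
  'o' (14) + 6 = 20 → 'u'
  'p' (15) + 6 = 21 → 'v'
  'l' (11) + 6 = 17 → 'r'
  'e' (4) + 6 = 10 → 'k'
Result = "vkuvrk"


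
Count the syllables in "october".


Word: "october"
Syllable breakdown: oc · to · ber
Counting: 3 parts
= 3 syllables


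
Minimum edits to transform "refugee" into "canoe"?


Word 1: "refugee" (length 7)
Word 2: "canoe" (length 5)
One optimal edit sequence (insert/delete/substitute each cost 1):
  1. delete 'r'  (+1)
  2. delete 'e'  (+1)
  3. substitute 'f' -> 'c'  (+1)
  4. substitute 'u' -> 'a'  (+1)
  5. substitute 'g' -> 'n'  (+1)
  6. substitute 'e' -> 'o'  (+1)
  7. keep 'e'
Total edit operations: 6
Edit distance = 6


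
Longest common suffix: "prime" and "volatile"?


Word 1: "prime"
Word 2: "volatile"
Comparing from end:
  Pos -1: 'e' == 'e'
  Pos -2: 'm' != 'l' (stop)
LCS = "e" (length 1)


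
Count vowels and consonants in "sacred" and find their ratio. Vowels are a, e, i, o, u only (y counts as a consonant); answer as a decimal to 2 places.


Word: "sacred"
Vowels (a,e,i,o,u): 2
Consonants: 4
Ratio = 2/4
= 0.50


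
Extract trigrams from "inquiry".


Word: "inquiry" (length 7)
Number of trigrams = 7 - 3 + 1 = 5
  Position 0: "inq"
  Position 1: "nqu"
  Position 2: "qui"
  Position 3: "uir"
  Position 4: "iry"
Trigrams = "inq", "nqu", "qui", "uir", "iry"


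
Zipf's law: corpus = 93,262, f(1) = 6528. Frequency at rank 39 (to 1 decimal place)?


Zipf's law: f(r) = f(1) / r
f(1) = 6528
f(39) = 6528 / 39
= 167.4 occurrences


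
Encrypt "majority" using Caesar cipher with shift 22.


Word: "majority"
Shift: 22
Each letter → (letter + shift) mod 26:
  'm' (12) + 22 = 8 → 'i'
  'a' (0) + 22 = 22 → 'w'
  'j' (9) + 22 = 5 → 'f'
  'o' (14) + 22 = 10 → 'k'
  'r' (17) + 22 = 13 → 'n'
  'i' (8) + 22 = 4 → 'e'
  't' (19) + 22 = 15 → 'p'
  'y' (24) + 22 = 20 → 'u'
Result = "iwfknepu"


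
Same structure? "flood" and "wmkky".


Pattern of "flood": [0, 1, 2, 2, 3]
Pattern of "wmkky": [0, 1, 2, 2, 3]
Patterns match
Same pattern = Yes


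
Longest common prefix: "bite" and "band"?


Word 1: "bite"
Word 2: "band"
Comparing from start:
  Pos 0: 'b' == 'b'
  Pos 1: 'i' != 'a' (stop)
LCP = "b" (length 1)


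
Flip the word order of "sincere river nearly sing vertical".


Original: "sincere river nearly sing vertical"
Words (1..n): sincere | river | nearly | sing | vertical
Reversed (n..1): vertical | sing | nearly | river | sincere
Result = "vertical sing nearly river sincere"


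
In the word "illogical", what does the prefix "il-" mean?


Prefix: il-
Example: illogical = il- + logical
Meaning = not


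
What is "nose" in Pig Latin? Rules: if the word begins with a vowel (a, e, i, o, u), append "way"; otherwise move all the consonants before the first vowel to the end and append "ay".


Word: "nose"
Starts with consonant(s) → move to end, add 'ay'
Consonant cluster: "n"
Pig Latin = "osenay"


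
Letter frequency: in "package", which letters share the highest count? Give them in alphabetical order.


Word: "package"
Letter counts:
  'a': 2
  'c': 1
  'e': 1
  'g': 1
  'k': 1
  'p': 1
Maximum count = 2
Most frequent = 'a' (2 times each)


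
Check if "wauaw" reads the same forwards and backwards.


Word: "wauaw"
Reversed: "wauaw"
Forward == Backward? wauaw == wauaw
Palindrome = Yes


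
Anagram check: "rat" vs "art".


Word 1: "rat" → sorted: art
Word 2: "art" → sorted: art
Same letters? art == art
Anagram = Yes


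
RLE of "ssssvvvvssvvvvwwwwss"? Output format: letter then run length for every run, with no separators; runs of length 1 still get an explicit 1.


String: "ssssvvvvssvvvvwwwwss"
Scanning for consecutive runs:
  's' x 4
  'v' x 4
  's' x 2
  'v' x 4
  'w' x 4
  's' x 2
RLE = "s4v4s2v4w4s2"


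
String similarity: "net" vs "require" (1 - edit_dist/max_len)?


Word 1: "net" (length 3)
Word 2: "require" (length 7)
One optimal edit sequence:
  1. substitute 'n' -> 'r'  (+1)
  2. keep 'e'
  3. insert 'q'  (+1)
  4. insert 'u'  (+1)
  5. insert 'i'  (+1)
  6. insert 'r'  (+1)
  7. substitute 't' -> 'e'  (+1)
Edit distance = 6
Max length = max(3, 7) = 7
Similarity = 1 - 6/7
= 0.1429


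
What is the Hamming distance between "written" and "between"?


Comparing character by character (same length = 7):
  Pos 0: 'w' vs 'b' !=
  Pos 1: 'r' vs 'e' !=
  Pos 2: 'i' vs 't' !=
  Pos 3: 't' vs 'w' !=
  Pos 4: 't' vs 'e' !=
  Pos 5: 'e' vs 'e' =
  Pos 6: 'n' vs 'n' =
Hamming distance = 5


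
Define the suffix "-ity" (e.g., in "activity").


Suffix: -ity
As in: activity -> active + -ity, with a spelling change
Meaning = quality of


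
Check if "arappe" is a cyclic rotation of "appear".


Word: "appear", Candidate: "arappe"
Method: check if candidate is substring of word+word
"appearappear" contains "arappe"? Yes
Is rotation = Yes


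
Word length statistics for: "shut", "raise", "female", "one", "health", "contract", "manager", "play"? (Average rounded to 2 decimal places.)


Lengths: "shut"=4, "raise"=5, "female"=6, "one"=3, "health"=6, "contract"=8, "manager"=7, "play"=4
Sum = 43, Count = 8
Average = 43/8 = 5.38
= avg=5.38, min=3, max=8


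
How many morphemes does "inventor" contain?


Word: "inventor"
Morphemes: invent / -or
Each morpheme carries meaning
= 2 morphemes


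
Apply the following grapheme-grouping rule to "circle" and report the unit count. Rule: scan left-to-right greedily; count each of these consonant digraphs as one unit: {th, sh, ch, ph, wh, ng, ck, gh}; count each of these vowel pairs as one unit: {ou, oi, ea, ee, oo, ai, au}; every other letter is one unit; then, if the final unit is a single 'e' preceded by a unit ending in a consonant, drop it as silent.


Word: "circle" (6 letters)
Left-to-right scan:
  [1] 'c' (letter)
  [2] 'i' (letter)
  [3] 'r' (letter)
  [4] 'c' (letter)
  [5] 'l' (letter)
  [6] 'e' (letter)
Units from scan: 6
Final unit is 'e' after a consonant -> drop as silent (-1)
Sound units = 5 units


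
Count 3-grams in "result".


Word: "result" (length 6)
Number of 3-grams = length - 3 + 1 = 6 - 3 + 1
= 4


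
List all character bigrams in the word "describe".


Word: "describe" (length 8)
Number of bigrams = 8 - 2 + 1 = 7
  Position 0: "de"
  Position 1: "es"
  Position 2: "sc"
  Position 3: "cr"
  Position 4: "ri"
  Position 5: "ib"
  Position 6: "be"
Bigrams = "de", "es", "sc", "cr", "ri", "ib", "be"


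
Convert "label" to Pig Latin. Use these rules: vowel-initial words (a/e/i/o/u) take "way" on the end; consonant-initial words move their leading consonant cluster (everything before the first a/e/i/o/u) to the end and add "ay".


Word: "label"
Starts with consonant(s) → move to end, add 'ay'
Consonant cluster: "l"
Pig Latin = "abellay"


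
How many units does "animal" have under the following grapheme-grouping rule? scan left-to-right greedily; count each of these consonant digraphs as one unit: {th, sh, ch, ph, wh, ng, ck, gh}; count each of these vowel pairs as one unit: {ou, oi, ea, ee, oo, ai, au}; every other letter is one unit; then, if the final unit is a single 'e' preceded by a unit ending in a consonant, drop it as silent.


Word: "animal" (6 letters)
Left-to-right scan:
  [1] 'a' (letter)
  [2] 'n' (letter)
  [3] 'i' (letter)
  [4] 'm' (letter)
  [5] 'a' (letter)
  [6] 'l' (letter)
Units from scan: 6
Sound units = 6 units


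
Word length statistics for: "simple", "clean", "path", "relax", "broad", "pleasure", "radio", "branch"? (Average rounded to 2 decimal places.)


Lengths: "simple"=6, "clean"=5, "path"=4, "relax"=5, "broad"=5, "pleasure"=8, "radio"=5, "branch"=6
Sum = 44, Count = 8
Average = 44/8 = 5.50
= avg=5.50, min=4, max=8


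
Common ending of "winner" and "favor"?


Word 1: "winner"
Word 2: "favor"
Comparing from end:
  Pos -1: 'r' == 'r'
  Pos -2: 'e' != 'o' (stop)
LCS = "r" (length 1)


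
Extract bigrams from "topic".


Word: "topic" (length 5)
Number of bigrams = 5 - 2 + 1 = 4
  Position 0: "to"
  Position 1: "op"
  Position 2: "pi"
  Position 3: "ic"
Bigrams = "to", "op", "pi", "ic"


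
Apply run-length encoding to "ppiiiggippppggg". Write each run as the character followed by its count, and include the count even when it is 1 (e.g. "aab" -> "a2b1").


String: "ppiiiggippppggg"
Scanning for consecutive runs:
  'p' x 2
  'i' x 3
  'g' x 2
  'i' x 1
  'p' x 4
  'g' x 3
RLE = "p2i3g2i1p4g3"


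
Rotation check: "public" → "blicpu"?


Word: "public", Candidate: "blicpu"
Method: check if candidate is substring of word+word
"publicpublic" contains "blicpu"? Yes
Is rotation = Yes


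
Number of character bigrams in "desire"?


Word: "desire" (length 6)
Number of 2-grams = length - 2 + 1 = 6 - 2 + 1
= 5


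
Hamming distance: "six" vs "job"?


Comparing character by character (same length = 3):
  Pos 0: 's' vs 'j' !=
  Pos 1: 'i' vs 'o' !=
  Pos 2: 'x' vs 'b' !=
Hamming distance = 3


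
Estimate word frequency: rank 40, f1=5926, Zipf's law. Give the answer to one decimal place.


Zipf's law: f(r) = f(1) / r
f(1) = 5926
f(40) = 5926 / 40
= 148.2 occurrences


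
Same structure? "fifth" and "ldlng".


Pattern of "fifth": [0, 1, 0, 2, 3]
Pattern of "ldlng": [0, 1, 0, 2, 3]
Patterns match
Same pattern = Yes


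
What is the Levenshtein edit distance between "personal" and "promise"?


Word 1: "personal" (length 8)
Word 2: "promise" (length 7)
One optimal edit sequence (insert/delete/substitute each cost 1):
  1. keep 'p'
  2. delete 'e'  (+1)
  3. keep 'r'
  4. substitute 's' -> 'o'  (+1)
  5. substitute 'o' -> 'm'  (+1)
  6. substitute 'n' -> 'i'  (+1)
  7. substitute 'a' -> 's'  (+1)
  8. substitute 'l' -> 'e'  (+1)
Total edit operations: 6
Edit distance = 6


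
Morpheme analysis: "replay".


Word: "replay"
Morphemes: re- | play
Each morpheme carries meaning
= 2 morphemes


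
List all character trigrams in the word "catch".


Word: "catch" (length 5)
Number of trigrams = 5 - 3 + 1 = 3
  Position 0: "cat"
  Position 1: "atc"
  Position 2: "tch"
Trigrams = "cat", "atc", "tch"


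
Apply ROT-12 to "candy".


Word: "candy"
Shift: 12
Each letter → (letter + shift) mod 26:
  'c' (2) + 12 = 14 → 'o'
  'a' (0) + 12 = 12 → 'm'
  'n' (13) + 12 = 25 → 'z'
  'd' (3) + 12 = 15 → 'p'
  'y' (24) + 12 = 10 → 'k'
Result = "omzpk"


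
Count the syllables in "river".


Word: "river"
Syllable breakdown: riv / er
Counting: 2 parts
= 2 syllables


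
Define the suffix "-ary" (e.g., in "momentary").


Suffix: -ary
As in: momentary -> moment + -ary
Meaning = relating to


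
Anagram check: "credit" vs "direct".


Word 1: "credit" → sorted: cdeirt
Word 2: "direct" → sorted: cdeirt
Same letters? cdeirt == cdeirt
Anagram = Yes


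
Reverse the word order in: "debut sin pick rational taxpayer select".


Original: "debut sin pick rational taxpayer select"
Words (1..n): debut | sin | pick | rational | taxpayer | select
Reversed (n..1): select | taxpayer | rational | pick | sin | debut
Result = "select taxpayer rational pick sin debut"


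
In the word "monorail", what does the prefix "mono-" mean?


Prefix: mono-
As in: monorail -> mono- + rail
Meaning = one


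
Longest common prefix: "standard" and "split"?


Word 1: "standard"
Word 2: "split"
Comparing from start:
  Pos 0: 's' == 's'
  Pos 1: 't' != 'p' (stop)
LCP = "s" (length 1)


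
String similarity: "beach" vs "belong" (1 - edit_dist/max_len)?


Word 1: "beach" (length 5)
Word 2: "belong" (length 6)
One optimal edit sequence:
  1. keep 'b'
  2. keep 'e'
  3. insert 'l'  (+1)
  4. substitute 'a' -> 'o'  (+1)
  5. substitute 'c' -> 'n'  (+1)
  6. substitute 'h' -> 'g'  (+1)
Edit distance = 4
Max length = max(5, 6) = 6
Similarity = 1 - 4/6
= 0.3333


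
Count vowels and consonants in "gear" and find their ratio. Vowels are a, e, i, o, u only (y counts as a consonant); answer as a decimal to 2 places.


Word: "gear"
Vowels (a,e,i,o,u): 2
Consonants: 2
Ratio = 2/2
= 1.00


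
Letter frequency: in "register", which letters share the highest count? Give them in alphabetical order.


Word: "register"
Letter counts:
  'e': 2
  'g': 1
  'i': 1
  'r': 2
  's': 1
  't': 1
Maximum count = 2
Most frequent = 'e', 'r' (2 times each)


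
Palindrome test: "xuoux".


Word: "xuoux"
Reversed: "xuoux"
Forward == Backward? xuoux == xuoux
Palindrome = Yes


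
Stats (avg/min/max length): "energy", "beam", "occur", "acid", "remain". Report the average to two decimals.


Lengths: "energy"=6, "beam"=4, "occur"=5, "acid"=4, "remain"=6
Sum = 25, Count = 5
Average = 25/5 = 5.00
= avg=5.00, min=4, max=6


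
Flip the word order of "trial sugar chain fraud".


Original: "trial sugar chain fraud"
Words (1..n): trial | sugar | chain | fraud
Reversed (n..1): fraud | chain | sugar | trial
Result = "fraud chain sugar trial"


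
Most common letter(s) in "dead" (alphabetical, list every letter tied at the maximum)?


Word: "dead"
Letter counts:
  'a': 1
  'd': 2
  'e': 1
Maximum count = 2
Most frequent = 'd' (2 times each)


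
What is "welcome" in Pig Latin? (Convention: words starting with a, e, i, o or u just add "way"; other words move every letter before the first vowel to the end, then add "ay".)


Word: "welcome"
Starts with consonant(s) → move to end, add 'ay'
Consonant cluster: "w"
Pig Latin = "elcomeway"


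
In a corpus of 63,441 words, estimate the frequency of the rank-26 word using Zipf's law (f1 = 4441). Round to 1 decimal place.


Zipf's law: f(r) = f(1) / r
f(1) = 4441
f(26) = 4441 / 26
= 170.8 occurrences


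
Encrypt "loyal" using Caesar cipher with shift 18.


Word: "loyal"
Shift: 18
Each letter → (letter + shift) mod 26:
  'l' (11) + 18 = 3 → 'd'
  'o' (14) + 18 = 6 → 'g'
  'y' (24) + 18 = 16 → 'q'
  'a' (0) + 18 = 18 → 's'
  'l' (11) + 18 = 3 → 'd'
Result = "dgqsd"


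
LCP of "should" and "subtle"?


Word 1: "should"
Word 2: "subtle"
Comparing from start:
  Pos 0: 's' == 's'
  Pos 1: 'h' != 'u' (stop)
LCP = "s" (length 1)


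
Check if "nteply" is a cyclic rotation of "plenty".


Word: "plenty", Candidate: "nteply"
Method: check if candidate is substring of word+word
"plentyplenty" contains "nteply"? No
Is rotation = No


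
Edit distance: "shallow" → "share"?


Word 1: "shallow" (length 7)
Word 2: "share" (length 5)
One optimal edit sequence (insert/delete/substitute each cost 1):
  1. keep 's'
  2. keep 'h'
  3. keep 'a'
  4. delete 'l'  (+1)
  5. delete 'l'  (+1)
  6. substitute 'o' -> 'r'  (+1)
  7. substitute 'w' -> 'e'  (+1)
Total edit operations: 4
Edit distance = 4


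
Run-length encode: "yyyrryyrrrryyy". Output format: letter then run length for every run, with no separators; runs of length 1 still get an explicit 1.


String: "yyyrryyrrrryyy"
Scanning for consecutive runs:
  'y' x 3
  'r' x 2
  'y' x 2
  'r' x 4
  'y' x 3
RLE = "y3r2y2r4y3"


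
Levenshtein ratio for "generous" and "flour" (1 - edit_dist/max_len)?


Word 1: "generous" (length 8)
Word 2: "flour" (length 5)
One optimal edit sequence:
  1. delete 'g'  (+1)
  2. delete 'e'  (+1)
  3. delete 'n'  (+1)
  4. substitute 'e' -> 'f'  (+1)
  5. substitute 'r' -> 'l'  (+1)
  6. keep 'o'
  7. keep 'u'
  8. substitute 's' -> 'r'  (+1)
Edit distance = 6
Max length = max(8, 5) = 8
Similarity = 1 - 6/8
= 0.2500


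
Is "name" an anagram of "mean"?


Word 1: "mean" → sorted: aemn
Word 2: "name" → sorted: aemn
Same letters? aemn == aemn
Anagram = Yes


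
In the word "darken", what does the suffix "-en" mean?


Suffix: -en
Example: darken = dark + -en
Meaning = to make / become


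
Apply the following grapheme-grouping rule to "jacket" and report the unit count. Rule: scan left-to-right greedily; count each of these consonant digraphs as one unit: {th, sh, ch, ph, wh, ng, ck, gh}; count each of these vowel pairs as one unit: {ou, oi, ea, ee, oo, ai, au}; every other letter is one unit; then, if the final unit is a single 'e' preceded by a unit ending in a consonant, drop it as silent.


Word: "jacket" (6 letters)
Left-to-right scan:
  (1) 'j' (letter)
  (2) 'a' (letter)
  (3) 'ck' (digraph)
  (4) 'e' (letter)
  (5) 't' (letter)
Units from scan: 5
Sound units = 5 units


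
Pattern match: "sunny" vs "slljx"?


Pattern of "sunny": [0, 1, 2, 2, 3]
Pattern of "slljx": [0, 1, 1, 2, 3]
Patterns do not match
Same pattern = No


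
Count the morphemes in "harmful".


Word: "harmful"
Morphemes: harm / -ful
Each morpheme carries meaning
= 2 morphemes


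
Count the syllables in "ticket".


Word: "ticket"
Syllable breakdown: tick · et
Counting: 2 parts
= 2 syllables


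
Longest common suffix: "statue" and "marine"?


Word 1: "statue"
Word 2: "marine"
Comparing from end:
  Pos -1: 'e' == 'e'
  Pos -2: 'u' != 'n' (stop)
LCS = "e" (length 1)


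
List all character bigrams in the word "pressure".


Word: "pressure" (length 8)
Number of bigrams = 8 - 2 + 1 = 7
  Position 0: "pr"
  Position 1: "re"
  Position 2: "es"
  Position 3: "ss"
  Position 4: "su"
  Position 5: "ur"
  Position 6: "re"
Bigrams = "pr", "re", "es", "ss", "su", "ur", "re"


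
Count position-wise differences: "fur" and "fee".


Comparing character by character (same length = 3):
  Pos 0: 'f' vs 'f' =
  Pos 1: 'u' vs 'e' !=
  Pos 2: 'r' vs 'e' !=
Hamming distance = 2


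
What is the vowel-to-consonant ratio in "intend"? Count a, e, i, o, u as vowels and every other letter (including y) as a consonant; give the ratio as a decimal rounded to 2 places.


Word: "intend"
Vowels (a,e,i,o,u): 2
Consonants: 4
Ratio = 2/4
= 0.50


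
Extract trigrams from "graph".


Word: "graph" (length 5)
Number of trigrams = 5 - 3 + 1 = 3
  Position 0: "gra"
  Position 1: "rap"
  Position 2: "aph"
Trigrams = "gra", "rap", "aph"


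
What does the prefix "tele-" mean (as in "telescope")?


Prefix: tele-
Example: telescope (tele- + scope)
Meaning = distant


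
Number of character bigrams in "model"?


Word: "model" (length 5)
Number of 2-grams = length - 2 + 1 = 5 - 2 + 1
= 4


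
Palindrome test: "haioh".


Word: "haioh"
Reversed: "hoiah"
Forward == Backward? haioh != hoiah
Palindrome = No


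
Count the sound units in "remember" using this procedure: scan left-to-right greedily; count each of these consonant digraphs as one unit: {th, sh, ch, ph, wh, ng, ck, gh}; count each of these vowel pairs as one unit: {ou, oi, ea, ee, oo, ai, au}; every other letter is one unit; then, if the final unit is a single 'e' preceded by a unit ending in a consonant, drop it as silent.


Word: "remember" (8 letters)
Left-to-right scan:
  1. 'r' (letter)
  2. 'e' (letter)
  3. 'm' (letter)
  4. 'e' (letter)
  5. 'm' (letter)
  6. 'b' (letter)
  7. 'e' (letter)
  8. 'r' (letter)
Units from scan: 8
Sound units = 8 units


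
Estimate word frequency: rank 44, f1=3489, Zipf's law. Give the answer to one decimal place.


Zipf's law: f(r) = f(1) / r
f(1) = 3489
f(44) = 3489 / 44
= 79.3 occurrences


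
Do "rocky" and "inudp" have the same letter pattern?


Pattern of "rocky": [0, 1, 2, 3, 4]
Pattern of "inudp": [0, 1, 2, 3, 4]
Patterns match
Same pattern = Yes


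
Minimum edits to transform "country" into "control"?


Word 1: "country" (length 7)
Word 2: "control" (length 7)
One optimal edit sequence (insert/delete/substitute each cost 1):
  1. keep 'c'
  2. keep 'o'
  3. delete 'u'  (+1)
  4. keep 'n'
  5. keep 't'
  6. keep 'r'
  7. insert 'o'  (+1)
  8. substitute 'y' -> 'l'  (+1)
Total edit operations: 3
Edit distance = 3


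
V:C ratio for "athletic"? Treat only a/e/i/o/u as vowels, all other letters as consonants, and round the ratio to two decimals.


Word: "athletic"
Vowels (a,e,i,o,u): 3
Consonants: 5
Ratio = 3/5
= 0.60


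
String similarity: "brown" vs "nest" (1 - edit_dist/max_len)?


Word 1: "brown" (length 5)
Word 2: "nest" (length 4)
One optimal edit sequence:
  1. delete 'b'  (+1)
  2. substitute 'r' -> 'n'  (+1)
  3. substitute 'o' -> 'e'  (+1)
  4. substitute 'w' -> 's'  (+1)
  5. substitute 'n' -> 't'  (+1)
Edit distance = 5
Max length = max(5, 4) = 5
Similarity = 1 - 5/5
= 0.0000


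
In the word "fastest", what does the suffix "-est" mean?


Suffix: -est
Example: fastest (fast + -est)
Meaning = most


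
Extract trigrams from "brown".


Word: "brown" (length 5)
Number of trigrams = 5 - 3 + 1 = 3
  Position 0: "bro"
  Position 1: "row"
  Position 2: "own"
Trigrams = "bro", "row", "own"


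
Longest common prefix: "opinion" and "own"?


Word 1: "opinion"
Word 2: "own"
Comparing from start:
  Pos 0: 'o' == 'o'
  Pos 1: 'p' != 'w' (stop)
LCP = "o" (length 1)


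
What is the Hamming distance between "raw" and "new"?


Comparing character by character (same length = 3):
  Pos 0: 'r' vs 'n' !=
  Pos 1: 'a' vs 'e' !=
  Pos 2: 'w' vs 'w' =
Hamming distance = 2


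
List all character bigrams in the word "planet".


Word: "planet" (length 6)
Number of bigrams = 6 - 2 + 1 = 5
  Position 0: "pl"
  Position 1: "la"
  Position 2: "an"
  Position 3: "ne"
  Position 4: "et"
Bigrams = "pl", "la", "an", "ne", "et"


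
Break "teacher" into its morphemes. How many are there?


Word: "teacher"
Morphemes: teach / -er
Each morpheme carries meaning
= 2 morphemes


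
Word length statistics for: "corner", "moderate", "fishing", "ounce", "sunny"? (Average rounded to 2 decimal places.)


Lengths: "corner"=6, "moderate"=8, "fishing"=7, "ounce"=5, "sunny"=5
Sum = 31, Count = 5
Average = 31/5 = 6.20
= avg=6.20, min=5, max=8


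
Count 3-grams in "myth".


Word: "myth" (length 4)
Number of 3-grams = length - 3 + 1 = 4 - 3 + 1
= 2


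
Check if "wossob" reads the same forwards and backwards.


Word: "wossob"
Reversed: "bossow"
Forward == Backward? wossob != bossow
Palindrome = No


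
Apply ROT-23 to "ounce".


Word: "ounce"
Shift: 23
Each letter → (letter + shift) mod 26:
  'o' (14) + 23 = 11 → 'l'
  'u' (20) + 23 = 17 → 'r'
  'n' (13) + 23 = 10 → 'k'
  'c' (2) + 23 = 25 → 'z'
  'e' (4) + 23 = 1 → 'b'
Result = "lrkzb"


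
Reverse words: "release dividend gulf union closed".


Original: "release dividend gulf union closed"
Words (1..n): release | dividend | gulf | union | closed
Reversed (n..1): closed | union | gulf | dividend | release
Result = "closed union gulf dividend release"


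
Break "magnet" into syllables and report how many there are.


Word: "magnet"
Syllable breakdown: mag-net
Counting: 2 parts
= 2 syllables


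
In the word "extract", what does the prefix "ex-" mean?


Prefix: ex-
Example: extract (ex- + tract)
Meaning = out / former


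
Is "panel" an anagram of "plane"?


Word 1: "plane" → sorted: aelnp
Word 2: "panel" → sorted: aelnp
Same letters? aelnp == aelnp
Anagram = Yes


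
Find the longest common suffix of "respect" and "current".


Word 1: "respect"
Word 2: "current"
Comparing from end:
  Pos -1: 't' == 't'
  Pos -2: 'c' != 'n' (stop)
LCS = "t" (length 1)


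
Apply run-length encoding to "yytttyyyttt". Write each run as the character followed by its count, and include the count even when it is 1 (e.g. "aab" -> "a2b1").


String: "yytttyyyttt"
Scanning for consecutive runs:
  'y' x 2
  't' x 3
  'y' x 3
  't' x 3
RLE = "y2t3y3t3"


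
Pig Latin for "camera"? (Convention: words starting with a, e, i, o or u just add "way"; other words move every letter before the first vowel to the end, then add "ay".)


Word: "camera"
Starts with consonant(s) → move to end, add 'ay'
Consonant cluster: "c"
Pig Latin = "ameracay"


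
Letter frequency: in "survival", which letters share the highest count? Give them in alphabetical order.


Word: "survival"
Letter counts:
  'a': 1
  'i': 1
  'l': 1
  'r': 1
  's': 1
  'u': 1
  'v': 2
Maximum count = 2
Most frequent = 'v' (2 times each)


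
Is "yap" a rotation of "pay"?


Word: "pay", Candidate: "yap"
Method: check if candidate is substring of word+word
"paypay" contains "yap"? No
Is rotation = No


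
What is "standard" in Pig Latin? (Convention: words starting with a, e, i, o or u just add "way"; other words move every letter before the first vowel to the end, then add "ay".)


Word: "standard"
Starts with consonant(s) → move to end, add 'ay'
Consonant cluster: "st"
Pig Latin = "andardstay"


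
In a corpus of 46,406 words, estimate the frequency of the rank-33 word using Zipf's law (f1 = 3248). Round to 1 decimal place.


Zipf's law: f(r) = f(1) / r
f(1) = 3248
f(33) = 3248 / 33
= 98.4 occurrences


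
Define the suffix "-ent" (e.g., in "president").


Suffix: -ent
As in: president -> preside + -ent, with a spelling change
Meaning = one who / that which


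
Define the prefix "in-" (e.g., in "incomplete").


Prefix: in-
As in: incomplete -> in- + complete
Meaning = not / into


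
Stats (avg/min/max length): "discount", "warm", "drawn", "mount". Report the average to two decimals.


Lengths: "discount"=8, "warm"=4, "drawn"=5, "mount"=5
Sum = 22, Count = 4
Average = 22/4 = 5.50
= avg=5.50, min=4, max=8


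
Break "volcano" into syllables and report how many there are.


Word: "volcano"
Syllable breakdown: vol / ca / no
Counting: 3 parts
= 3 syllables


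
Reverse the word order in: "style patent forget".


Original: "style patent forget"
Words (1..n): style | patent | forget
Reversed (n..1): forget | patent | style
Result = "forget patent style"


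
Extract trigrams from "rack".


Word: "rack" (length 4)
Number of trigrams = 4 - 3 + 1 = 2
  Position 0: "rac"
  Position 1: "ack"
Trigrams = "rac", "ack"


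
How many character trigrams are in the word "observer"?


Word: "observer" (length 8)
Number of 3-grams = length - 3 + 1 = 8 - 3 + 1
= 6


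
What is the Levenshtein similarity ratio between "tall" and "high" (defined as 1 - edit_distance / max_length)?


Word 1: "tall" (length 4)
Word 2: "high" (length 4)
One optimal edit sequence:
  1. substitute 't' -> 'h'  (+1)
  2. substitute 'a' -> 'i'  (+1)
  3. substitute 'l' -> 'g'  (+1)
  4. substitute 'l' -> 'h'  (+1)
Edit distance = 4
Max length = max(4, 4) = 4
Similarity = 1 - 4/4
= 0.0000


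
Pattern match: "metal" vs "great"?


Pattern of "metal": [0, 1, 2, 3, 4]
Pattern of "great": [0, 1, 2, 3, 4]
Patterns match
Same pattern = Yes


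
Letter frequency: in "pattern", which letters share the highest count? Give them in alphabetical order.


Word: "pattern"
Letter counts:
  'a': 1
  'e': 1
  'n': 1
  'p': 1
  'r': 1
  't': 2
Maximum count = 2
Most frequent = 't' (2 times each)


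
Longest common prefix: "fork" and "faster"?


Word 1: "fork"
Word 2: "faster"
Comparing from start:
  Pos 0: 'f' == 'f'
  Pos 1: 'o' != 'a' (stop)
LCP = "f" (length 1)


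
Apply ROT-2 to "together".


Word: "together"
Shift: 2
Each letter → (letter + shift) mod 26:
  't' (19) + 2 = 21 → 'v'
  'o' (14) + 2 = 16 → 'q'
  'g' (6) + 2 = 8 → 'i'
  'e' (4) + 2 = 6 → 'g'
  't' (19) + 2 = 21 → 'v'
  'h' (7) + 2 = 9 → 'j'
  'e' (4) + 2 = 6 → 'g'
  'r' (17) + 2 = 19 → 't'
Result = "vqigvjgt"


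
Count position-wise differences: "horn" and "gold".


Comparing character by character (same length = 4):
  Pos 0: 'h' vs 'g' !=
  Pos 1: 'o' vs 'o' =
  Pos 2: 'r' vs 'l' !=
  Pos 3: 'n' vs 'd' !=
Hamming distance = 3


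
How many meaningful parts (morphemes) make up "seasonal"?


Word: "seasonal"
Morphemes: season / -al
Each morpheme carries meaning
= 2 morphemes


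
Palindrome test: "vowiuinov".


Word: "vowiuinov"
Reversed: "voniuiwov"
Forward == Backward? vowiuinov != voniuiwov
Palindrome = No


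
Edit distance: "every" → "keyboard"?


Word 1: "every" (length 5)
Word 2: "keyboard" (length 8)
One optimal edit sequence (insert/delete/substitute each cost 1):
  1. insert 'k'  (+1)
  2. keep 'e'
  3. insert 'y'  (+1)
  4. insert 'b'  (+1)
  5. substitute 'v' -> 'o'  (+1)
  6. substitute 'e' -> 'a'  (+1)
  7. keep 'r'
  8. substitute 'y' -> 'd'  (+1)
Total edit operations: 6
Edit distance = 6
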